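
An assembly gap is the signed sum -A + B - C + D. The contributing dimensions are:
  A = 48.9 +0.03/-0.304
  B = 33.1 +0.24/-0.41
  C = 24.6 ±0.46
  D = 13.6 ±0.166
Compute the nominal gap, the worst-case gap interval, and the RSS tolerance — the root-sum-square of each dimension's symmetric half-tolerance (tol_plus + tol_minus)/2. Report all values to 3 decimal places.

Stack each dimension's contribution:
  -A: nom -48.900 → Σnom=-48.900; wc +0.304/-0.030 → slack +0.304/-0.030; half-tol=0.167, Σhalf²=0.027889
  +B: nom +33.100 → Σnom=-15.800; wc +0.240/-0.410 → slack +0.544/-0.440; half-tol=0.325, Σhalf²=0.133514
  -C: nom -24.600 → Σnom=-40.400; wc +0.460/-0.460 → slack +1.004/-0.900; half-tol=0.460, Σhalf²=0.345114
  +D: nom +13.600 → Σnom=-26.800; wc +0.166/-0.166 → slack +1.170/-1.066; half-tol=0.166, Σhalf²=0.372670
Nominal = -26.800. Worst-case = [-26.800 - 1.066, -26.800 + 1.170] = [-27.866, -25.630]. RSS = √0.372670 = 0.610.

nominal=-26.800 wc=[-27.866,-25.630] rss=0.610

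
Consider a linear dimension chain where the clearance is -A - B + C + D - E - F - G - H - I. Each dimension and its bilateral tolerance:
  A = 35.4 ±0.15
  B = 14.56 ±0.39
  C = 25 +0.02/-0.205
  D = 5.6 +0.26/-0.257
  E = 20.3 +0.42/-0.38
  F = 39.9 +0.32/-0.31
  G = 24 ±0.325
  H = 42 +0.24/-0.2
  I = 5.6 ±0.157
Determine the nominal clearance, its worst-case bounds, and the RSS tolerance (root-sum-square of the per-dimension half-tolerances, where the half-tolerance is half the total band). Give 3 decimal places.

nominal=-151.160 wc=[-153.624,-148.968] rss=0.832

Stack each dimension's contribution:
  -A: nom -35.400 → Σnom=-35.400; wc +0.150/-0.150 → slack +0.150/-0.150; half-tol=0.150, Σhalf²=0.022500
  -B: nom -14.560 → Σnom=-49.960; wc +0.390/-0.390 → slack +0.540/-0.540; half-tol=0.390, Σhalf²=0.174600
  +C: nom +25.000 → Σnom=-24.960; wc +0.020/-0.205 → slack +0.560/-0.745; half-tol=0.112, Σhalf²=0.187256
  +D: nom +5.600 → Σnom=-19.360; wc +0.260/-0.257 → slack +0.820/-1.002; half-tol=0.259, Σhalf²=0.254078
  -E: nom -20.300 → Σnom=-39.660; wc +0.380/-0.420 → slack +1.200/-1.422; half-tol=0.400, Σhalf²=0.414079
  -F: nom -39.900 → Σnom=-79.560; wc +0.310/-0.320 → slack +1.510/-1.742; half-tol=0.315, Σhalf²=0.513304
  -G: nom -24.000 → Σnom=-103.560; wc +0.325/-0.325 → slack +1.835/-2.067; half-tol=0.325, Σhalf²=0.618928
  -H: nom -42.000 → Σnom=-145.560; wc +0.200/-0.240 → slack +2.035/-2.307; half-tol=0.220, Σhalf²=0.667328
  -I: nom -5.600 → Σnom=-151.160; wc +0.157/-0.157 → slack +2.192/-2.464; half-tol=0.157, Σhalf²=0.691978
Nominal = -151.160. Worst-case = [-151.160 - 2.464, -151.160 + 2.192] = [-153.624, -148.968]. RSS = √0.691978 = 0.832.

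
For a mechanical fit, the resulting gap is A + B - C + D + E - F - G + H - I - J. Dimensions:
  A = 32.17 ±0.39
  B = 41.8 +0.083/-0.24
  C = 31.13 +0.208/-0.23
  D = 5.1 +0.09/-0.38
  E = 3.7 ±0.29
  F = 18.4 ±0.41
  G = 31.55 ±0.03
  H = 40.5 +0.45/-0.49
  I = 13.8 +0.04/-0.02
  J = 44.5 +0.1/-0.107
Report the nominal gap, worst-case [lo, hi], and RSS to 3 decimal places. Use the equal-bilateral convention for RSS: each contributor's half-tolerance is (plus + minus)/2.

nominal=-16.110 wc=[-18.688,-14.010] rss=0.876

Stack each dimension's contribution:
  +A: nom +32.170 → Σnom=32.170; wc +0.390/-0.390 → slack +0.390/-0.390; half-tol=0.390, Σhalf²=0.152100
  +B: nom +41.800 → Σnom=73.970; wc +0.083/-0.240 → slack +0.473/-0.630; half-tol=0.162, Σhalf²=0.178182
  -C: nom -31.130 → Σnom=42.840; wc +0.230/-0.208 → slack +0.703/-0.838; half-tol=0.219, Σhalf²=0.226143
  +D: nom +5.100 → Σnom=47.940; wc +0.090/-0.380 → slack +0.793/-1.218; half-tol=0.235, Σhalf²=0.281368
  +E: nom +3.700 → Σnom=51.640; wc +0.290/-0.290 → slack +1.083/-1.508; half-tol=0.290, Σhalf²=0.365468
  -F: nom -18.400 → Σnom=33.240; wc +0.410/-0.410 → slack +1.493/-1.918; half-tol=0.410, Σhalf²=0.533568
  -G: nom -31.550 → Σnom=1.690; wc +0.030/-0.030 → slack +1.523/-1.948; half-tol=0.030, Σhalf²=0.534468
  +H: nom +40.500 → Σnom=42.190; wc +0.450/-0.490 → slack +1.973/-2.438; half-tol=0.470, Σhalf²=0.755368
  -I: nom -13.800 → Σnom=28.390; wc +0.020/-0.040 → slack +1.993/-2.478; half-tol=0.030, Σhalf²=0.756268
  -J: nom -44.500 → Σnom=-16.110; wc +0.107/-0.100 → slack +2.100/-2.578; half-tol=0.104, Σhalf²=0.766980
Nominal = -16.110. Worst-case = [-16.110 - 2.578, -16.110 + 2.100] = [-18.688, -14.010]. RSS = √0.766980 = 0.876.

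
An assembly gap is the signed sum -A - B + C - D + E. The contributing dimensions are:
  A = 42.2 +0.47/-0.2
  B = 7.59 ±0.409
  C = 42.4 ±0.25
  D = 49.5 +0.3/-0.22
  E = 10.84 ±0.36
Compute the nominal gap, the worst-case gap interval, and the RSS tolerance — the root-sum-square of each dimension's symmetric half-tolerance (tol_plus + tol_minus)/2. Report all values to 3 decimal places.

nominal=-46.050 wc=[-47.839,-44.611] rss=0.734

Stack each dimension's contribution:
  -A: nom -42.200 → Σnom=-42.200; wc +0.200/-0.470 → slack +0.200/-0.470; half-tol=0.335, Σhalf²=0.112225
  -B: nom -7.590 → Σnom=-49.790; wc +0.409/-0.409 → slack +0.609/-0.879; half-tol=0.409, Σhalf²=0.279506
  +C: nom +42.400 → Σnom=-7.390; wc +0.250/-0.250 → slack +0.859/-1.129; half-tol=0.250, Σhalf²=0.342006
  -D: nom -49.500 → Σnom=-56.890; wc +0.220/-0.300 → slack +1.079/-1.429; half-tol=0.260, Σhalf²=0.409606
  +E: nom +10.840 → Σnom=-46.050; wc +0.360/-0.360 → slack +1.439/-1.789; half-tol=0.360, Σhalf²=0.539206
Nominal = -46.050. Worst-case = [-46.050 - 1.789, -46.050 + 1.439] = [-47.839, -44.611]. RSS = √0.539206 = 0.734.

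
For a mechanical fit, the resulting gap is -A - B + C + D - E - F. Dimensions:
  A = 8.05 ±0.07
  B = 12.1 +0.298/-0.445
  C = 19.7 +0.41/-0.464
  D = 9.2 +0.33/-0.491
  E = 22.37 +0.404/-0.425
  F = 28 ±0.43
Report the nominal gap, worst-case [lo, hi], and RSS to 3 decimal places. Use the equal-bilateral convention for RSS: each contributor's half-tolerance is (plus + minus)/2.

nominal=-41.620 wc=[-43.777,-39.510] rss=0.927

Stack each dimension's contribution:
  -A: nom -8.050 → Σnom=-8.050; wc +0.070/-0.070 → slack +0.070/-0.070; half-tol=0.070, Σhalf²=0.004900
  -B: nom -12.100 → Σnom=-20.150; wc +0.445/-0.298 → slack +0.515/-0.368; half-tol=0.371, Σhalf²=0.142912
  +C: nom +19.700 → Σnom=-0.450; wc +0.410/-0.464 → slack +0.925/-0.832; half-tol=0.437, Σhalf²=0.333881
  +D: nom +9.200 → Σnom=8.750; wc +0.330/-0.491 → slack +1.255/-1.323; half-tol=0.410, Σhalf²=0.502391
  -E: nom -22.370 → Σnom=-13.620; wc +0.425/-0.404 → slack +1.680/-1.727; half-tol=0.414, Σhalf²=0.674202
  -F: nom -28.000 → Σnom=-41.620; wc +0.430/-0.430 → slack +2.110/-2.157; half-tol=0.430, Σhalf²=0.859102
Nominal = -41.620. Worst-case = [-41.620 - 2.157, -41.620 + 2.110] = [-43.777, -39.510]. RSS = √0.859102 = 0.927.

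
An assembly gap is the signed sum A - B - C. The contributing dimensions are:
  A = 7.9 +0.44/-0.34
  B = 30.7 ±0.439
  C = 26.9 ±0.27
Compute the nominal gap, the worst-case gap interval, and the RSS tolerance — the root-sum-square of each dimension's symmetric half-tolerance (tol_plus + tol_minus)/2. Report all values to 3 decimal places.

Stack each dimension's contribution:
  +A: nom +7.900 → Σnom=7.900; wc +0.440/-0.340 → slack +0.440/-0.340; half-tol=0.390, Σhalf²=0.152100
  -B: nom -30.700 → Σnom=-22.800; wc +0.439/-0.439 → slack +0.879/-0.779; half-tol=0.439, Σhalf²=0.344821
  -C: nom -26.900 → Σnom=-49.700; wc +0.270/-0.270 → slack +1.149/-1.049; half-tol=0.270, Σhalf²=0.417721
Nominal = -49.700. Worst-case = [-49.700 - 1.049, -49.700 + 1.149] = [-50.749, -48.551]. RSS = √0.417721 = 0.646.

nominal=-49.700 wc=[-50.749,-48.551] rss=0.646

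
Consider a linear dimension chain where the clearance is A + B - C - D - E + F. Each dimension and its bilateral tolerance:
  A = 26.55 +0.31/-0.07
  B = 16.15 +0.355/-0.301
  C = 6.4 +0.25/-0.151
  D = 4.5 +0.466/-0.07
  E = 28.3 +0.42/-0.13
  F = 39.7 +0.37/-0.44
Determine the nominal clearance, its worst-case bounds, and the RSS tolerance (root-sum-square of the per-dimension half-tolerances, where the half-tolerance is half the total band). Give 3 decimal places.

Stack each dimension's contribution:
  +A: nom +26.550 → Σnom=26.550; wc +0.310/-0.070 → slack +0.310/-0.070; half-tol=0.190, Σhalf²=0.036100
  +B: nom +16.150 → Σnom=42.700; wc +0.355/-0.301 → slack +0.665/-0.371; half-tol=0.328, Σhalf²=0.143684
  -C: nom -6.400 → Σnom=36.300; wc +0.151/-0.250 → slack +0.816/-0.621; half-tol=0.201, Σhalf²=0.183884
  -D: nom -4.500 → Σnom=31.800; wc +0.070/-0.466 → slack +0.886/-1.087; half-tol=0.268, Σhalf²=0.255708
  -E: nom -28.300 → Σnom=3.500; wc +0.130/-0.420 → slack +1.016/-1.507; half-tol=0.275, Σhalf²=0.331333
  +F: nom +39.700 → Σnom=43.200; wc +0.370/-0.440 → slack +1.386/-1.947; half-tol=0.405, Σhalf²=0.495358
Nominal = 43.200. Worst-case = [43.200 - 1.947, 43.200 + 1.386] = [41.253, 44.586]. RSS = √0.495358 = 0.704.

nominal=43.200 wc=[41.253,44.586] rss=0.704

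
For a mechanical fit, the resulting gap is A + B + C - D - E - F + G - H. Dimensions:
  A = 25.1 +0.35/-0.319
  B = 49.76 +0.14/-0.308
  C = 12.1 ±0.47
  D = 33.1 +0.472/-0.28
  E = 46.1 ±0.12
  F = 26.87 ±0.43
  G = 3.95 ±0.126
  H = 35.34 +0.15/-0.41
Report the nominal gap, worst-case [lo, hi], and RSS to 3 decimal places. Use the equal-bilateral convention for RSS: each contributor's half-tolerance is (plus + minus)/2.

Stack each dimension's contribution:
  +A: nom +25.100 → Σnom=25.100; wc +0.350/-0.319 → slack +0.350/-0.319; half-tol=0.335, Σhalf²=0.111890
  +B: nom +49.760 → Σnom=74.860; wc +0.140/-0.308 → slack +0.490/-0.627; half-tol=0.224, Σhalf²=0.162066
  +C: nom +12.100 → Σnom=86.960; wc +0.470/-0.470 → slack +0.960/-1.097; half-tol=0.470, Σhalf²=0.382966
  -D: nom -33.100 → Σnom=53.860; wc +0.280/-0.472 → slack +1.240/-1.569; half-tol=0.376, Σhalf²=0.524342
  -E: nom -46.100 → Σnom=7.760; wc +0.120/-0.120 → slack +1.360/-1.689; half-tol=0.120, Σhalf²=0.538742
  -F: nom -26.870 → Σnom=-19.110; wc +0.430/-0.430 → slack +1.790/-2.119; half-tol=0.430, Σhalf²=0.723642
  +G: nom +3.950 → Σnom=-15.160; wc +0.126/-0.126 → slack +1.916/-2.245; half-tol=0.126, Σhalf²=0.739518
  -H: nom -35.340 → Σnom=-50.500; wc +0.410/-0.150 → slack +2.326/-2.395; half-tol=0.280, Σhalf²=0.817918
Nominal = -50.500. Worst-case = [-50.500 - 2.395, -50.500 + 2.326] = [-52.895, -48.174]. RSS = √0.817918 = 0.904.

nominal=-50.500 wc=[-52.895,-48.174] rss=0.904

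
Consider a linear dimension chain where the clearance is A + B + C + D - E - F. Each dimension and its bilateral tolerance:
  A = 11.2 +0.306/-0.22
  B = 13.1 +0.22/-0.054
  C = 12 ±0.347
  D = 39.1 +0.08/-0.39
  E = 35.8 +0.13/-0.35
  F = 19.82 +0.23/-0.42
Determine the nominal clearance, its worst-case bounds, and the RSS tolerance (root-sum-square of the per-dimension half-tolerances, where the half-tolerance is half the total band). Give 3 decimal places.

nominal=19.780 wc=[18.409,21.503] rss=0.653

Stack each dimension's contribution:
  +A: nom +11.200 → Σnom=11.200; wc +0.306/-0.220 → slack +0.306/-0.220; half-tol=0.263, Σhalf²=0.069169
  +B: nom +13.100 → Σnom=24.300; wc +0.220/-0.054 → slack +0.526/-0.274; half-tol=0.137, Σhalf²=0.087938
  +C: nom +12.000 → Σnom=36.300; wc +0.347/-0.347 → slack +0.873/-0.621; half-tol=0.347, Σhalf²=0.208347
  +D: nom +39.100 → Σnom=75.400; wc +0.080/-0.390 → slack +0.953/-1.011; half-tol=0.235, Σhalf²=0.263572
  -E: nom -35.800 → Σnom=39.600; wc +0.350/-0.130 → slack +1.303/-1.141; half-tol=0.240, Σhalf²=0.321172
  -F: nom -19.820 → Σnom=19.780; wc +0.420/-0.230 → slack +1.723/-1.371; half-tol=0.325, Σhalf²=0.426797
Nominal = 19.780. Worst-case = [19.780 - 1.371, 19.780 + 1.723] = [18.409, 21.503]. RSS = √0.426797 = 0.653.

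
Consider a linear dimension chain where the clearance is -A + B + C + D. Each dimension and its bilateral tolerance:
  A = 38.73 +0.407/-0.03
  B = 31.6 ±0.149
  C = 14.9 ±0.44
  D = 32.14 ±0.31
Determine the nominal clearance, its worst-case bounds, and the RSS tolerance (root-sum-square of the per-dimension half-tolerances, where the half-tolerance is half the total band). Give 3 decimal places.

Stack each dimension's contribution:
  -A: nom -38.730 → Σnom=-38.730; wc +0.030/-0.407 → slack +0.030/-0.407; half-tol=0.218, Σhalf²=0.047742
  +B: nom +31.600 → Σnom=-7.130; wc +0.149/-0.149 → slack +0.179/-0.556; half-tol=0.149, Σhalf²=0.069943
  +C: nom +14.900 → Σnom=7.770; wc +0.440/-0.440 → slack +0.619/-0.996; half-tol=0.440, Σhalf²=0.263543
  +D: nom +32.140 → Σnom=39.910; wc +0.310/-0.310 → slack +0.929/-1.306; half-tol=0.310, Σhalf²=0.359643
Nominal = 39.910. Worst-case = [39.910 - 1.306, 39.910 + 0.929] = [38.604, 40.839]. RSS = √0.359643 = 0.600.

nominal=39.910 wc=[38.604,40.839] rss=0.600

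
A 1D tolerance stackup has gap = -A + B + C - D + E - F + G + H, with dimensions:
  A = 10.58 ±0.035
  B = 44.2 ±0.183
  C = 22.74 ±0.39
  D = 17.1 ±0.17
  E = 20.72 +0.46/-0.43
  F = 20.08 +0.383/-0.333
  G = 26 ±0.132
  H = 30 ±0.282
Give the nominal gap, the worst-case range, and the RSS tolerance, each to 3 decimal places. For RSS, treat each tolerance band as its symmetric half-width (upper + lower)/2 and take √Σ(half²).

nominal=95.900 wc=[93.895,97.885] rss=0.799

Stack each dimension's contribution:
  -A: nom -10.580 → Σnom=-10.580; wc +0.035/-0.035 → slack +0.035/-0.035; half-tol=0.035, Σhalf²=0.001225
  +B: nom +44.200 → Σnom=33.620; wc +0.183/-0.183 → slack +0.218/-0.218; half-tol=0.183, Σhalf²=0.034714
  +C: nom +22.740 → Σnom=56.360; wc +0.390/-0.390 → slack +0.608/-0.608; half-tol=0.390, Σhalf²=0.186814
  -D: nom -17.100 → Σnom=39.260; wc +0.170/-0.170 → slack +0.778/-0.778; half-tol=0.170, Σhalf²=0.215714
  +E: nom +20.720 → Σnom=59.980; wc +0.460/-0.430 → slack +1.238/-1.208; half-tol=0.445, Σhalf²=0.413739
  -F: nom -20.080 → Σnom=39.900; wc +0.333/-0.383 → slack +1.571/-1.591; half-tol=0.358, Σhalf²=0.541903
  +G: nom +26.000 → Σnom=65.900; wc +0.132/-0.132 → slack +1.703/-1.723; half-tol=0.132, Σhalf²=0.559327
  +H: nom +30.000 → Σnom=95.900; wc +0.282/-0.282 → slack +1.985/-2.005; half-tol=0.282, Σhalf²=0.638851
Nominal = 95.900. Worst-case = [95.900 - 2.005, 95.900 + 1.985] = [93.895, 97.885]. RSS = √0.638851 = 0.799.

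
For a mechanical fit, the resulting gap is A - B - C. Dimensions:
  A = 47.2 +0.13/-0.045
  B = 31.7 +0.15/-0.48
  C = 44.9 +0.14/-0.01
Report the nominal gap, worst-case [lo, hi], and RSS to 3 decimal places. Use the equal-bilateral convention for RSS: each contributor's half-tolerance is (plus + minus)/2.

nominal=-29.400 wc=[-29.735,-28.780] rss=0.335

Stack each dimension's contribution:
  +A: nom +47.200 → Σnom=47.200; wc +0.130/-0.045 → slack +0.130/-0.045; half-tol=0.087, Σhalf²=0.007656
  -B: nom -31.700 → Σnom=15.500; wc +0.480/-0.150 → slack +0.610/-0.195; half-tol=0.315, Σhalf²=0.106881
  -C: nom -44.900 → Σnom=-29.400; wc +0.010/-0.140 → slack +0.620/-0.335; half-tol=0.075, Σhalf²=0.112506
Nominal = -29.400. Worst-case = [-29.400 - 0.335, -29.400 + 0.620] = [-29.735, -28.780]. RSS = √0.112506 = 0.335.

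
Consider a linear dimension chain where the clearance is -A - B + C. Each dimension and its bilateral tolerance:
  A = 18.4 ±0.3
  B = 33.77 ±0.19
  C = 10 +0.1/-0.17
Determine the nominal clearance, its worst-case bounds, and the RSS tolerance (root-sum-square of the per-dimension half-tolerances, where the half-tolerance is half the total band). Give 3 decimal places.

Stack each dimension's contribution:
  -A: nom -18.400 → Σnom=-18.400; wc +0.300/-0.300 → slack +0.300/-0.300; half-tol=0.300, Σhalf²=0.090000
  -B: nom -33.770 → Σnom=-52.170; wc +0.190/-0.190 → slack +0.490/-0.490; half-tol=0.190, Σhalf²=0.126100
  +C: nom +10.000 → Σnom=-42.170; wc +0.100/-0.170 → slack +0.590/-0.660; half-tol=0.135, Σhalf²=0.144325
Nominal = -42.170. Worst-case = [-42.170 - 0.660, -42.170 + 0.590] = [-42.830, -41.580]. RSS = √0.144325 = 0.380.

nominal=-42.170 wc=[-42.830,-41.580] rss=0.380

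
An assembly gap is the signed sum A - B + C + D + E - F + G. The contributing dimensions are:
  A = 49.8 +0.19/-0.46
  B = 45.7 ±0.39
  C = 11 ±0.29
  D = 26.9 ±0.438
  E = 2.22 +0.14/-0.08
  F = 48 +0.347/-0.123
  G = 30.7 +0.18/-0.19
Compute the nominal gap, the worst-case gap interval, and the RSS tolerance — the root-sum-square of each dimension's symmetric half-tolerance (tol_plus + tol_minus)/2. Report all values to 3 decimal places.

nominal=26.920 wc=[24.725,28.671] rss=0.797

Stack each dimension's contribution:
  +A: nom +49.800 → Σnom=49.800; wc +0.190/-0.460 → slack +0.190/-0.460; half-tol=0.325, Σhalf²=0.105625
  -B: nom -45.700 → Σnom=4.100; wc +0.390/-0.390 → slack +0.580/-0.850; half-tol=0.390, Σhalf²=0.257725
  +C: nom +11.000 → Σnom=15.100; wc +0.290/-0.290 → slack +0.870/-1.140; half-tol=0.290, Σhalf²=0.341825
  +D: nom +26.900 → Σnom=42.000; wc +0.438/-0.438 → slack +1.308/-1.578; half-tol=0.438, Σhalf²=0.533669
  +E: nom +2.220 → Σnom=44.220; wc +0.140/-0.080 → slack +1.448/-1.658; half-tol=0.110, Σhalf²=0.545769
  -F: nom -48.000 → Σnom=-3.780; wc +0.123/-0.347 → slack +1.571/-2.005; half-tol=0.235, Σhalf²=0.600994
  +G: nom +30.700 → Σnom=26.920; wc +0.180/-0.190 → slack +1.751/-2.195; half-tol=0.185, Σhalf²=0.635219
Nominal = 26.920. Worst-case = [26.920 - 2.195, 26.920 + 1.751] = [24.725, 28.671]. RSS = √0.635219 = 0.797.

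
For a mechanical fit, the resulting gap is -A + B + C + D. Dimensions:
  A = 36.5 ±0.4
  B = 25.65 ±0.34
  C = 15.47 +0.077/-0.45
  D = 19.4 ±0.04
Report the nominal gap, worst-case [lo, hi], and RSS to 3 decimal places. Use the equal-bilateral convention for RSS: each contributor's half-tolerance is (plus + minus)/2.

nominal=24.020 wc=[22.790,24.877] rss=0.589

Stack each dimension's contribution:
  -A: nom -36.500 → Σnom=-36.500; wc +0.400/-0.400 → slack +0.400/-0.400; half-tol=0.400, Σhalf²=0.160000
  +B: nom +25.650 → Σnom=-10.850; wc +0.340/-0.340 → slack +0.740/-0.740; half-tol=0.340, Σhalf²=0.275600
  +C: nom +15.470 → Σnom=4.620; wc +0.077/-0.450 → slack +0.817/-1.190; half-tol=0.264, Σhalf²=0.345032
  +D: nom +19.400 → Σnom=24.020; wc +0.040/-0.040 → slack +0.857/-1.230; half-tol=0.040, Σhalf²=0.346632
Nominal = 24.020. Worst-case = [24.020 - 1.230, 24.020 + 0.857] = [22.790, 24.877]. RSS = √0.346632 = 0.589.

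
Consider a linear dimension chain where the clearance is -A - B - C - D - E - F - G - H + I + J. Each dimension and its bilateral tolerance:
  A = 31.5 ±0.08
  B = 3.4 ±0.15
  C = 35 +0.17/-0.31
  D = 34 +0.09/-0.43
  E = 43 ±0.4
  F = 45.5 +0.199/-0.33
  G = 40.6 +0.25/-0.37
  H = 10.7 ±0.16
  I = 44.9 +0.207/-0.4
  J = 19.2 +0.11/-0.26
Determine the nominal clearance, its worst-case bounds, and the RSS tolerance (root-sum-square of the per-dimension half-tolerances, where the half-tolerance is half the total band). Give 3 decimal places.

nominal=-179.600 wc=[-181.759,-177.053] rss=0.795

Stack each dimension's contribution:
  -A: nom -31.500 → Σnom=-31.500; wc +0.080/-0.080 → slack +0.080/-0.080; half-tol=0.080, Σhalf²=0.006400
  -B: nom -3.400 → Σnom=-34.900; wc +0.150/-0.150 → slack +0.230/-0.230; half-tol=0.150, Σhalf²=0.028900
  -C: nom -35.000 → Σnom=-69.900; wc +0.310/-0.170 → slack +0.540/-0.400; half-tol=0.240, Σhalf²=0.086500
  -D: nom -34.000 → Σnom=-103.900; wc +0.430/-0.090 → slack +0.970/-0.490; half-tol=0.260, Σhalf²=0.154100
  -E: nom -43.000 → Σnom=-146.900; wc +0.400/-0.400 → slack +1.370/-0.890; half-tol=0.400, Σhalf²=0.314100
  -F: nom -45.500 → Σnom=-192.400; wc +0.330/-0.199 → slack +1.700/-1.089; half-tol=0.265, Σhalf²=0.384060
  -G: nom -40.600 → Σnom=-233.000; wc +0.370/-0.250 → slack +2.070/-1.339; half-tol=0.310, Σhalf²=0.480160
  -H: nom -10.700 → Σnom=-243.700; wc +0.160/-0.160 → slack +2.230/-1.499; half-tol=0.160, Σhalf²=0.505760
  +I: nom +44.900 → Σnom=-198.800; wc +0.207/-0.400 → slack +2.437/-1.899; half-tol=0.303, Σhalf²=0.597873
  +J: nom +19.200 → Σnom=-179.600; wc +0.110/-0.260 → slack +2.547/-2.159; half-tol=0.185, Σhalf²=0.632097
Nominal = -179.600. Worst-case = [-179.600 - 2.159, -179.600 + 2.547] = [-181.759, -177.053]. RSS = √0.632097 = 0.795.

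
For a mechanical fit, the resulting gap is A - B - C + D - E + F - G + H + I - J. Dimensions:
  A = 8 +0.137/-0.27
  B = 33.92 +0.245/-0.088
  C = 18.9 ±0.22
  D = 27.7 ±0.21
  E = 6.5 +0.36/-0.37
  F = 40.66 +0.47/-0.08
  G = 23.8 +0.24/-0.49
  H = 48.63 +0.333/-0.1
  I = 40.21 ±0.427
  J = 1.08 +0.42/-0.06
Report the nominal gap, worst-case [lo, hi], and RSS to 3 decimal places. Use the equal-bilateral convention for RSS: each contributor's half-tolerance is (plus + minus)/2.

nominal=81.000 wc=[78.428,83.805] rss=0.889

Stack each dimension's contribution:
  +A: nom +8.000 → Σnom=8.000; wc +0.137/-0.270 → slack +0.137/-0.270; half-tol=0.204, Σhalf²=0.041412
  -B: nom -33.920 → Σnom=-25.920; wc +0.088/-0.245 → slack +0.225/-0.515; half-tol=0.166, Σhalf²=0.069135
  -C: nom -18.900 → Σnom=-44.820; wc +0.220/-0.220 → slack +0.445/-0.735; half-tol=0.220, Σhalf²=0.117535
  +D: nom +27.700 → Σnom=-17.120; wc +0.210/-0.210 → slack +0.655/-0.945; half-tol=0.210, Σhalf²=0.161634
  -E: nom -6.500 → Σnom=-23.620; wc +0.370/-0.360 → slack +1.025/-1.305; half-tol=0.365, Σhalf²=0.294859
  +F: nom +40.660 → Σnom=17.040; wc +0.470/-0.080 → slack +1.495/-1.385; half-tol=0.275, Σhalf²=0.370484
  -G: nom -23.800 → Σnom=-6.760; wc +0.490/-0.240 → slack +1.985/-1.625; half-tol=0.365, Σhalf²=0.503709
  +H: nom +48.630 → Σnom=41.870; wc +0.333/-0.100 → slack +2.318/-1.725; half-tol=0.217, Σhalf²=0.550582
  +I: nom +40.210 → Σnom=82.080; wc +0.427/-0.427 → slack +2.745/-2.152; half-tol=0.427, Σhalf²=0.732911
  -J: nom -1.080 → Σnom=81.000; wc +0.060/-0.420 → slack +2.805/-2.572; half-tol=0.240, Σhalf²=0.790511
Nominal = 81.000. Worst-case = [81.000 - 2.572, 81.000 + 2.805] = [78.428, 83.805]. RSS = √0.790511 = 0.889.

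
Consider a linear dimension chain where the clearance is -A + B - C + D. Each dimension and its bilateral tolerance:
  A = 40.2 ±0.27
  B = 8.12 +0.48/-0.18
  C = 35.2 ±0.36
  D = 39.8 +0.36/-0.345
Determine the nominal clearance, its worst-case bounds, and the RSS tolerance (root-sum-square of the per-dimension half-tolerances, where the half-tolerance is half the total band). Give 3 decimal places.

Stack each dimension's contribution:
  -A: nom -40.200 → Σnom=-40.200; wc +0.270/-0.270 → slack +0.270/-0.270; half-tol=0.270, Σhalf²=0.072900
  +B: nom +8.120 → Σnom=-32.080; wc +0.480/-0.180 → slack +0.750/-0.450; half-tol=0.330, Σhalf²=0.181800
  -C: nom -35.200 → Σnom=-67.280; wc +0.360/-0.360 → slack +1.110/-0.810; half-tol=0.360, Σhalf²=0.311400
  +D: nom +39.800 → Σnom=-27.480; wc +0.360/-0.345 → slack +1.470/-1.155; half-tol=0.352, Σhalf²=0.435656
Nominal = -27.480. Worst-case = [-27.480 - 1.155, -27.480 + 1.470] = [-28.635, -26.010]. RSS = √0.435656 = 0.660.

nominal=-27.480 wc=[-28.635,-26.010] rss=0.660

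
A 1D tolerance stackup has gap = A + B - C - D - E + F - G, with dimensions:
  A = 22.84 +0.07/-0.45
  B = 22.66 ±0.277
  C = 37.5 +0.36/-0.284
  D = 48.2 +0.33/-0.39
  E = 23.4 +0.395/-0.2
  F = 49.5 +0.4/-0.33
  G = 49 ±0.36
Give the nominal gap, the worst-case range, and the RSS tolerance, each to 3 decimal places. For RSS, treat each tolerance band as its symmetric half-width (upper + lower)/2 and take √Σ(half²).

nominal=-63.100 wc=[-65.602,-61.119] rss=0.854

Stack each dimension's contribution:
  +A: nom +22.840 → Σnom=22.840; wc +0.070/-0.450 → slack +0.070/-0.450; half-tol=0.260, Σhalf²=0.067600
  +B: nom +22.660 → Σnom=45.500; wc +0.277/-0.277 → slack +0.347/-0.727; half-tol=0.277, Σhalf²=0.144329
  -C: nom -37.500 → Σnom=8.000; wc +0.284/-0.360 → slack +0.631/-1.087; half-tol=0.322, Σhalf²=0.248013
  -D: nom -48.200 → Σnom=-40.200; wc +0.390/-0.330 → slack +1.021/-1.417; half-tol=0.360, Σhalf²=0.377613
  -E: nom -23.400 → Σnom=-63.600; wc +0.200/-0.395 → slack +1.221/-1.812; half-tol=0.297, Σhalf²=0.466119
  +F: nom +49.500 → Σnom=-14.100; wc +0.400/-0.330 → slack +1.621/-2.142; half-tol=0.365, Σhalf²=0.599344
  -G: nom -49.000 → Σnom=-63.100; wc +0.360/-0.360 → slack +1.981/-2.502; half-tol=0.360, Σhalf²=0.728944
Nominal = -63.100. Worst-case = [-63.100 - 2.502, -63.100 + 1.981] = [-65.602, -61.119]. RSS = √0.728944 = 0.854.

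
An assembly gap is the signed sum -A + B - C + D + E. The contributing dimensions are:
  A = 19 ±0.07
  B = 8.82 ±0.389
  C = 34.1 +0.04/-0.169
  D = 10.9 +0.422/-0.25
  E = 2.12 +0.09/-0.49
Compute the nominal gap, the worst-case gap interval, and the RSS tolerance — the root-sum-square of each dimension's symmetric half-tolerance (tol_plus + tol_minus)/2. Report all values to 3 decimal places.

Stack each dimension's contribution:
  -A: nom -19.000 → Σnom=-19.000; wc +0.070/-0.070 → slack +0.070/-0.070; half-tol=0.070, Σhalf²=0.004900
  +B: nom +8.820 → Σnom=-10.180; wc +0.389/-0.389 → slack +0.459/-0.459; half-tol=0.389, Σhalf²=0.156221
  -C: nom -34.100 → Σnom=-44.280; wc +0.169/-0.040 → slack +0.628/-0.499; half-tol=0.105, Σhalf²=0.167141
  +D: nom +10.900 → Σnom=-33.380; wc +0.422/-0.250 → slack +1.050/-0.749; half-tol=0.336, Σhalf²=0.280037
  +E: nom +2.120 → Σnom=-31.260; wc +0.090/-0.490 → slack +1.140/-1.239; half-tol=0.290, Σhalf²=0.364137
Nominal = -31.260. Worst-case = [-31.260 - 1.239, -31.260 + 1.140] = [-32.499, -30.120]. RSS = √0.364137 = 0.603.

nominal=-31.260 wc=[-32.499,-30.120] rss=0.603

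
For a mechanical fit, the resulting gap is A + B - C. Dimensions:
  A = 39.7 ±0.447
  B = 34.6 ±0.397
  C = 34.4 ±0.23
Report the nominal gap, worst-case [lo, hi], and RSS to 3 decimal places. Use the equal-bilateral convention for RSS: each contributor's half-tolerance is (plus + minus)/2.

Stack each dimension's contribution:
  +A: nom +39.700 → Σnom=39.700; wc +0.447/-0.447 → slack +0.447/-0.447; half-tol=0.447, Σhalf²=0.199809
  +B: nom +34.600 → Σnom=74.300; wc +0.397/-0.397 → slack +0.844/-0.844; half-tol=0.397, Σhalf²=0.357418
  -C: nom -34.400 → Σnom=39.900; wc +0.230/-0.230 → slack +1.074/-1.074; half-tol=0.230, Σhalf²=0.410318
Nominal = 39.900. Worst-case = [39.900 - 1.074, 39.900 + 1.074] = [38.826, 40.974]. RSS = √0.410318 = 0.641.

nominal=39.900 wc=[38.826,40.974] rss=0.641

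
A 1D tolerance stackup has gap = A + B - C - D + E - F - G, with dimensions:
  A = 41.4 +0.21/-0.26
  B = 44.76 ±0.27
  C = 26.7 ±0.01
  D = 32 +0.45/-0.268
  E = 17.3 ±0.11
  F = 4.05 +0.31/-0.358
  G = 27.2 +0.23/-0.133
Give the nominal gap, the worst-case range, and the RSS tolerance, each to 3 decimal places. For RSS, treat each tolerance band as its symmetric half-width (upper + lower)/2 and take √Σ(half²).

Stack each dimension's contribution:
  +A: nom +41.400 → Σnom=41.400; wc +0.210/-0.260 → slack +0.210/-0.260; half-tol=0.235, Σhalf²=0.055225
  +B: nom +44.760 → Σnom=86.160; wc +0.270/-0.270 → slack +0.480/-0.530; half-tol=0.270, Σhalf²=0.128125
  -C: nom -26.700 → Σnom=59.460; wc +0.010/-0.010 → slack +0.490/-0.540; half-tol=0.010, Σhalf²=0.128225
  -D: nom -32.000 → Σnom=27.460; wc +0.268/-0.450 → slack +0.758/-0.990; half-tol=0.359, Σhalf²=0.257106
  +E: nom +17.300 → Σnom=44.760; wc +0.110/-0.110 → slack +0.868/-1.100; half-tol=0.110, Σhalf²=0.269206
  -F: nom -4.050 → Σnom=40.710; wc +0.358/-0.310 → slack +1.226/-1.410; half-tol=0.334, Σhalf²=0.380762
  -G: nom -27.200 → Σnom=13.510; wc +0.133/-0.230 → slack +1.359/-1.640; half-tol=0.181, Σhalf²=0.413704
Nominal = 13.510. Worst-case = [13.510 - 1.640, 13.510 + 1.359] = [11.870, 14.869]. RSS = √0.413704 = 0.643.

nominal=13.510 wc=[11.870,14.869] rss=0.643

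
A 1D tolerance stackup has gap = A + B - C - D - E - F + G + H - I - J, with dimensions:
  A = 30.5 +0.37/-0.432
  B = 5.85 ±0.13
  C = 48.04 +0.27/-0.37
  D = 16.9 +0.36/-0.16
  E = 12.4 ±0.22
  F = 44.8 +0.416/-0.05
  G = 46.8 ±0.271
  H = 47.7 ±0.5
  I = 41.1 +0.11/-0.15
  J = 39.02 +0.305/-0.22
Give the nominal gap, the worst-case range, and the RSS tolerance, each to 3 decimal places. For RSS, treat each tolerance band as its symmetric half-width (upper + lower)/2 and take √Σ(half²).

nominal=-71.410 wc=[-74.424,-68.969] rss=0.927

Stack each dimension's contribution:
  +A: nom +30.500 → Σnom=30.500; wc +0.370/-0.432 → slack +0.370/-0.432; half-tol=0.401, Σhalf²=0.160801
  +B: nom +5.850 → Σnom=36.350; wc +0.130/-0.130 → slack +0.500/-0.562; half-tol=0.130, Σhalf²=0.177701
  -C: nom -48.040 → Σnom=-11.690; wc +0.370/-0.270 → slack +0.870/-0.832; half-tol=0.320, Σhalf²=0.280101
  -D: nom -16.900 → Σnom=-28.590; wc +0.160/-0.360 → slack +1.030/-1.192; half-tol=0.260, Σhalf²=0.347701
  -E: nom -12.400 → Σnom=-40.990; wc +0.220/-0.220 → slack +1.250/-1.412; half-tol=0.220, Σhalf²=0.396101
  -F: nom -44.800 → Σnom=-85.790; wc +0.050/-0.416 → slack +1.300/-1.828; half-tol=0.233, Σhalf²=0.450390
  +G: nom +46.800 → Σnom=-38.990; wc +0.271/-0.271 → slack +1.571/-2.099; half-tol=0.271, Σhalf²=0.523831
  +H: nom +47.700 → Σnom=8.710; wc +0.500/-0.500 → slack +2.071/-2.599; half-tol=0.500, Σhalf²=0.773831
  -I: nom -41.100 → Σnom=-32.390; wc +0.150/-0.110 → slack +2.221/-2.709; half-tol=0.130, Σhalf²=0.790731
  -J: nom -39.020 → Σnom=-71.410; wc +0.220/-0.305 → slack +2.441/-3.014; half-tol=0.263, Σhalf²=0.859637
Nominal = -71.410. Worst-case = [-71.410 - 3.014, -71.410 + 2.441] = [-74.424, -68.969]. RSS = √0.859637 = 0.927.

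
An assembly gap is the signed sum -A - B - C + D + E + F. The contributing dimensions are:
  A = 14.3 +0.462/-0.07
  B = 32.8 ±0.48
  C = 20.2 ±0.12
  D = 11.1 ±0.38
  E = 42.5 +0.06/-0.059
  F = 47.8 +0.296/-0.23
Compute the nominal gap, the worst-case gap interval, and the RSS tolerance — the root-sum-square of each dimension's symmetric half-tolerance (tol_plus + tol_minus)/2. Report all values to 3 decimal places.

nominal=34.100 wc=[32.369,35.506] rss=0.730

Stack each dimension's contribution:
  -A: nom -14.300 → Σnom=-14.300; wc +0.070/-0.462 → slack +0.070/-0.462; half-tol=0.266, Σhalf²=0.070756
  -B: nom -32.800 → Σnom=-47.100; wc +0.480/-0.480 → slack +0.550/-0.942; half-tol=0.480, Σhalf²=0.301156
  -C: nom -20.200 → Σnom=-67.300; wc +0.120/-0.120 → slack +0.670/-1.062; half-tol=0.120, Σhalf²=0.315556
  +D: nom +11.100 → Σnom=-56.200; wc +0.380/-0.380 → slack +1.050/-1.442; half-tol=0.380, Σhalf²=0.459956
  +E: nom +42.500 → Σnom=-13.700; wc +0.060/-0.059 → slack +1.110/-1.501; half-tol=0.059, Σhalf²=0.463496
  +F: nom +47.800 → Σnom=34.100; wc +0.296/-0.230 → slack +1.406/-1.731; half-tol=0.263, Σhalf²=0.532665
Nominal = 34.100. Worst-case = [34.100 - 1.731, 34.100 + 1.406] = [32.369, 35.506]. RSS = √0.532665 = 0.730.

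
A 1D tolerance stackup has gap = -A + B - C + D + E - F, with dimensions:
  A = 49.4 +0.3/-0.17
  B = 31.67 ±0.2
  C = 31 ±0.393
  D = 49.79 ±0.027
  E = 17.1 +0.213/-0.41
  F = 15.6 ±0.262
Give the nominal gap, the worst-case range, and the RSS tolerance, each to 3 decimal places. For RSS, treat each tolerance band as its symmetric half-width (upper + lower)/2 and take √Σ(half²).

Stack each dimension's contribution:
  -A: nom -49.400 → Σnom=-49.400; wc +0.170/-0.300 → slack +0.170/-0.300; half-tol=0.235, Σhalf²=0.055225
  +B: nom +31.670 → Σnom=-17.730; wc +0.200/-0.200 → slack +0.370/-0.500; half-tol=0.200, Σhalf²=0.095225
  -C: nom -31.000 → Σnom=-48.730; wc +0.393/-0.393 → slack +0.763/-0.893; half-tol=0.393, Σhalf²=0.249674
  +D: nom +49.790 → Σnom=1.060; wc +0.027/-0.027 → slack +0.790/-0.920; half-tol=0.027, Σhalf²=0.250403
  +E: nom +17.100 → Σnom=18.160; wc +0.213/-0.410 → slack +1.003/-1.330; half-tol=0.311, Σhalf²=0.347435
  -F: nom -15.600 → Σnom=2.560; wc +0.262/-0.262 → slack +1.265/-1.592; half-tol=0.262, Σhalf²=0.416079
Nominal = 2.560. Worst-case = [2.560 - 1.592, 2.560 + 1.265] = [0.968, 3.825]. RSS = √0.416079 = 0.645.

nominal=2.560 wc=[0.968,3.825] rss=0.645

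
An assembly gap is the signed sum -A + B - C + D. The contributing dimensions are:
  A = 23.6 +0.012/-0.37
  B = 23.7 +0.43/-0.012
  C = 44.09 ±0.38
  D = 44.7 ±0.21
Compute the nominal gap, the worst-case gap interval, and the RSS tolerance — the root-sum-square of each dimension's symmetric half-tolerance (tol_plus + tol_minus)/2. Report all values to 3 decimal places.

nominal=0.710 wc=[0.096,2.100] rss=0.523

Stack each dimension's contribution:
  -A: nom -23.600 → Σnom=-23.600; wc +0.370/-0.012 → slack +0.370/-0.012; half-tol=0.191, Σhalf²=0.036481
  +B: nom +23.700 → Σnom=0.100; wc +0.430/-0.012 → slack +0.800/-0.024; half-tol=0.221, Σhalf²=0.085322
  -C: nom -44.090 → Σnom=-43.990; wc +0.380/-0.380 → slack +1.180/-0.404; half-tol=0.380, Σhalf²=0.229722
  +D: nom +44.700 → Σnom=0.710; wc +0.210/-0.210 → slack +1.390/-0.614; half-tol=0.210, Σhalf²=0.273822
Nominal = 0.710. Worst-case = [0.710 - 0.614, 0.710 + 1.390] = [0.096, 2.100]. RSS = √0.273822 = 0.523.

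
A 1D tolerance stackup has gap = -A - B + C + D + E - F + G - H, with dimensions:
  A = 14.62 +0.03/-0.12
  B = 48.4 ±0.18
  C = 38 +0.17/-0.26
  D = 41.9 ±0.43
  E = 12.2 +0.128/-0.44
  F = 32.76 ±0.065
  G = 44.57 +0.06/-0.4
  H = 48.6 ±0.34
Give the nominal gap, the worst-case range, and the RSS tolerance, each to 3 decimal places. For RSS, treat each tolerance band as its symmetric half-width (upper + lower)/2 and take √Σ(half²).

nominal=-7.710 wc=[-9.855,-6.217] rss=0.723

Stack each dimension's contribution:
  -A: nom -14.620 → Σnom=-14.620; wc +0.120/-0.030 → slack +0.120/-0.030; half-tol=0.075, Σhalf²=0.005625
  -B: nom -48.400 → Σnom=-63.020; wc +0.180/-0.180 → slack +0.300/-0.210; half-tol=0.180, Σhalf²=0.038025
  +C: nom +38.000 → Σnom=-25.020; wc +0.170/-0.260 → slack +0.470/-0.470; half-tol=0.215, Σhalf²=0.084250
  +D: nom +41.900 → Σnom=16.880; wc +0.430/-0.430 → slack +0.900/-0.900; half-tol=0.430, Σhalf²=0.269150
  +E: nom +12.200 → Σnom=29.080; wc +0.128/-0.440 → slack +1.028/-1.340; half-tol=0.284, Σhalf²=0.349806
  -F: nom -32.760 → Σnom=-3.680; wc +0.065/-0.065 → slack +1.093/-1.405; half-tol=0.065, Σhalf²=0.354031
  +G: nom +44.570 → Σnom=40.890; wc +0.060/-0.400 → slack +1.153/-1.805; half-tol=0.230, Σhalf²=0.406931
  -H: nom -48.600 → Σnom=-7.710; wc +0.340/-0.340 → slack +1.493/-2.145; half-tol=0.340, Σhalf²=0.522531
Nominal = -7.710. Worst-case = [-7.710 - 2.145, -7.710 + 1.493] = [-9.855, -6.217]. RSS = √0.522531 = 0.723.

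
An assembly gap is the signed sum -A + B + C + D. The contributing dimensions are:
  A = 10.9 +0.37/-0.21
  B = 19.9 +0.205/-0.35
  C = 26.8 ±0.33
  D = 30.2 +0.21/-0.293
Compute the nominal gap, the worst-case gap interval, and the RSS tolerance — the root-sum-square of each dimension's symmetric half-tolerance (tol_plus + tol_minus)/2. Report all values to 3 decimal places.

nominal=66.000 wc=[64.657,66.955] rss=0.577

Stack each dimension's contribution:
  -A: nom -10.900 → Σnom=-10.900; wc +0.210/-0.370 → slack +0.210/-0.370; half-tol=0.290, Σhalf²=0.084100
  +B: nom +19.900 → Σnom=9.000; wc +0.205/-0.350 → slack +0.415/-0.720; half-tol=0.277, Σhalf²=0.161106
  +C: nom +26.800 → Σnom=35.800; wc +0.330/-0.330 → slack +0.745/-1.050; half-tol=0.330, Σhalf²=0.270006
  +D: nom +30.200 → Σnom=66.000; wc +0.210/-0.293 → slack +0.955/-1.343; half-tol=0.252, Σhalf²=0.333259
Nominal = 66.000. Worst-case = [66.000 - 1.343, 66.000 + 0.955] = [64.657, 66.955]. RSS = √0.333259 = 0.577.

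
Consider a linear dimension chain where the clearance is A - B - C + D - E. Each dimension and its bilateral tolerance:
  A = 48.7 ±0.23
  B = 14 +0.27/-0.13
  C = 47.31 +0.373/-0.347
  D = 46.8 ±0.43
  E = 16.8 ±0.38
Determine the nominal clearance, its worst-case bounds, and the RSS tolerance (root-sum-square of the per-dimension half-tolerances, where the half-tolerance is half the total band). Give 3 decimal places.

nominal=17.390 wc=[15.707,18.907] rss=0.743

Stack each dimension's contribution:
  +A: nom +48.700 → Σnom=48.700; wc +0.230/-0.230 → slack +0.230/-0.230; half-tol=0.230, Σhalf²=0.052900
  -B: nom -14.000 → Σnom=34.700; wc +0.130/-0.270 → slack +0.360/-0.500; half-tol=0.200, Σhalf²=0.092900
  -C: nom -47.310 → Σnom=-12.610; wc +0.347/-0.373 → slack +0.707/-0.873; half-tol=0.360, Σhalf²=0.222500
  +D: nom +46.800 → Σnom=34.190; wc +0.430/-0.430 → slack +1.137/-1.303; half-tol=0.430, Σhalf²=0.407400
  -E: nom -16.800 → Σnom=17.390; wc +0.380/-0.380 → slack +1.517/-1.683; half-tol=0.380, Σhalf²=0.551800
Nominal = 17.390. Worst-case = [17.390 - 1.683, 17.390 + 1.517] = [15.707, 18.907]. RSS = √0.551800 = 0.743.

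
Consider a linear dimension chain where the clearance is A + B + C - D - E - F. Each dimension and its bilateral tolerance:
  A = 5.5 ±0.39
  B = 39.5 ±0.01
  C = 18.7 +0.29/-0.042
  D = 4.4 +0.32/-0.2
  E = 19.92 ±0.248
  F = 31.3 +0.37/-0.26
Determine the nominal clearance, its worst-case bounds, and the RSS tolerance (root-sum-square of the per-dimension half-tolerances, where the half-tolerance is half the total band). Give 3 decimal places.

Stack each dimension's contribution:
  +A: nom +5.500 → Σnom=5.500; wc +0.390/-0.390 → slack +0.390/-0.390; half-tol=0.390, Σhalf²=0.152100
  +B: nom +39.500 → Σnom=45.000; wc +0.010/-0.010 → slack +0.400/-0.400; half-tol=0.010, Σhalf²=0.152200
  +C: nom +18.700 → Σnom=63.700; wc +0.290/-0.042 → slack +0.690/-0.442; half-tol=0.166, Σhalf²=0.179756
  -D: nom -4.400 → Σnom=59.300; wc +0.200/-0.320 → slack +0.890/-0.762; half-tol=0.260, Σhalf²=0.247356
  -E: nom -19.920 → Σnom=39.380; wc +0.248/-0.248 → slack +1.138/-1.010; half-tol=0.248, Σhalf²=0.308860
  -F: nom -31.300 → Σnom=8.080; wc +0.260/-0.370 → slack +1.398/-1.380; half-tol=0.315, Σhalf²=0.408085
Nominal = 8.080. Worst-case = [8.080 - 1.380, 8.080 + 1.398] = [6.700, 9.478]. RSS = √0.408085 = 0.639.

nominal=8.080 wc=[6.700,9.478] rss=0.639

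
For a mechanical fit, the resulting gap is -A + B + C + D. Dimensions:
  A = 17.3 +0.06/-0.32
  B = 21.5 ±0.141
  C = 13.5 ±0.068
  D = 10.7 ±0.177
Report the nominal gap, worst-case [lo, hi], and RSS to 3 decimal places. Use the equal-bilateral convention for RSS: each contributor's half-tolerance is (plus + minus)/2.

Stack each dimension's contribution:
  -A: nom -17.300 → Σnom=-17.300; wc +0.320/-0.060 → slack +0.320/-0.060; half-tol=0.190, Σhalf²=0.036100
  +B: nom +21.500 → Σnom=4.200; wc +0.141/-0.141 → slack +0.461/-0.201; half-tol=0.141, Σhalf²=0.055981
  +C: nom +13.500 → Σnom=17.700; wc +0.068/-0.068 → slack +0.529/-0.269; half-tol=0.068, Σhalf²=0.060605
  +D: nom +10.700 → Σnom=28.400; wc +0.177/-0.177 → slack +0.706/-0.446; half-tol=0.177, Σhalf²=0.091934
Nominal = 28.400. Worst-case = [28.400 - 0.446, 28.400 + 0.706] = [27.954, 29.106]. RSS = √0.091934 = 0.303.

nominal=28.400 wc=[27.954,29.106] rss=0.303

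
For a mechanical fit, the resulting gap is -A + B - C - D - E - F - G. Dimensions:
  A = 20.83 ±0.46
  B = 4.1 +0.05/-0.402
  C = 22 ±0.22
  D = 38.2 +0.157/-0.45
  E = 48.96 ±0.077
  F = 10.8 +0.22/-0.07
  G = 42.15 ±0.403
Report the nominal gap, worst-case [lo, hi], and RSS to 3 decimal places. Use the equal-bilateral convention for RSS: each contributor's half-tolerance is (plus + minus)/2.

Stack each dimension's contribution:
  -A: nom -20.830 → Σnom=-20.830; wc +0.460/-0.460 → slack +0.460/-0.460; half-tol=0.460, Σhalf²=0.211600
  +B: nom +4.100 → Σnom=-16.730; wc +0.050/-0.402 → slack +0.510/-0.862; half-tol=0.226, Σhalf²=0.262676
  -C: nom -22.000 → Σnom=-38.730; wc +0.220/-0.220 → slack +0.730/-1.082; half-tol=0.220, Σhalf²=0.311076
  -D: nom -38.200 → Σnom=-76.930; wc +0.450/-0.157 → slack +1.180/-1.239; half-tol=0.303, Σhalf²=0.403188
  -E: nom -48.960 → Σnom=-125.890; wc +0.077/-0.077 → slack +1.257/-1.316; half-tol=0.077, Σhalf²=0.409117
  -F: nom -10.800 → Σnom=-136.690; wc +0.070/-0.220 → slack +1.327/-1.536; half-tol=0.145, Σhalf²=0.430142
  -G: nom -42.150 → Σnom=-178.840; wc +0.403/-0.403 → slack +1.730/-1.939; half-tol=0.403, Σhalf²=0.592551
Nominal = -178.840. Worst-case = [-178.840 - 1.939, -178.840 + 1.730] = [-180.779, -177.110]. RSS = √0.592551 = 0.770.

nominal=-178.840 wc=[-180.779,-177.110] rss=0.770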